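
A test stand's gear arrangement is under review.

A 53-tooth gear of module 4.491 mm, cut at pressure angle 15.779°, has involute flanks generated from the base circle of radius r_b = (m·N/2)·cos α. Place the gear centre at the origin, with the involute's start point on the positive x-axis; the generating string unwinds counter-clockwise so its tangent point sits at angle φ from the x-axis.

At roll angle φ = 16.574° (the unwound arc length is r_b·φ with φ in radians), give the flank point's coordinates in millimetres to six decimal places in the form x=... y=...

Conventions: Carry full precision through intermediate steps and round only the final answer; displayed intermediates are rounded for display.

topology: single-mesh involute geometry — m = 4.491, N = 53
pitch radius r_p = m·N/2 = 4.491·53/2 = 119.011500
base radius r_b = r_p·cos α = 119.011500·cos 15.779° = 114.526876
roll angle φ = 16.574° = 0.28927087 rad
x = r_b·(cos φ + φ·sin φ) = 119.218771
y = r_b·(sin φ − φ·cos φ) = 0.916351

x=119.218771 y=0.916351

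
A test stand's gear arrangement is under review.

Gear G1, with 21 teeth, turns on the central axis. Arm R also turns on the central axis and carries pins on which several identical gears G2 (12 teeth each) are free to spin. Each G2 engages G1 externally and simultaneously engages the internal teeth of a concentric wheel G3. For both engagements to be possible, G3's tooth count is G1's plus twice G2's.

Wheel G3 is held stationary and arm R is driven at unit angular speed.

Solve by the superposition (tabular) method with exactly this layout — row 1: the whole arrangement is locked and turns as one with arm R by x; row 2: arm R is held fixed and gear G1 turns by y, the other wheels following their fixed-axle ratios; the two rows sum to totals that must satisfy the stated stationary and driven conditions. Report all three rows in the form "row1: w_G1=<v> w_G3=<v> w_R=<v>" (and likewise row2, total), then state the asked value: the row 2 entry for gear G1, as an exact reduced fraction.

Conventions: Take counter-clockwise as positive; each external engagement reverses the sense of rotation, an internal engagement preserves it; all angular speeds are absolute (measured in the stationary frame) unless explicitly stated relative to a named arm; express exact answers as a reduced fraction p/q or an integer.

row1: w_G1=1 w_G3=1 w_R=1
row2: w_G1=15/7 w_G3=-1 w_R=0
total: w_G1=22/7 w_G3=0 w_R=1
asked value: 15/7

topology: planetary set — G1 21T / G2 12T / G3 45T, arm = carrier (Willis)
row 1: whole set turns with the arm by x
row 2 — arm fixed, fixed-axis ratios: sun y, ring −(21/45)·y, arm 0
boundary: total ω_ring = x − (21/45)·y = 0 and total ω_arm = x = 1  ⇒  y = 15/7, x = 1
row 2 ring = −(21/45)·15/7 = -1
totals (row 1 + row 2): sun 1 + 15/7 = 22/7, ring 1 + (-1) = 0, arm 1 + 0 = 1
asked cell (row2, sun) = 15/7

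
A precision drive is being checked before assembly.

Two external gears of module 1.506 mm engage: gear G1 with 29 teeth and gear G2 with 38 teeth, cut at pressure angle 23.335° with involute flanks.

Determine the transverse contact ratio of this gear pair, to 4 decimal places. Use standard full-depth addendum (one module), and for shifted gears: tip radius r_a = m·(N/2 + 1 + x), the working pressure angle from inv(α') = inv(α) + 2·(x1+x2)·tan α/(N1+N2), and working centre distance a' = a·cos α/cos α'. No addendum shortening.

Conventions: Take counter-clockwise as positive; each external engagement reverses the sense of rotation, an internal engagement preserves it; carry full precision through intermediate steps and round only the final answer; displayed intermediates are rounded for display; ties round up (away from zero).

class = single-mesh tooth geometry [involute pair 29T × 38T, m = 1.506]
base radii: r_b1 = 20.050834, r_b2 = 26.273506
tip radii: r_a1 = 23.343000, r_a2 = 30.120000
no profile shift: α' = α, a' = a
action lengths: √(r_a1²−r_b1²) = 11.952394, √(r_a2²−r_b2²) = 14.728112
base pitch p_b = π·m·cos α = 4.344245
CR = (11.952394 + 14.728112 − 50.451000·sin 23.33500°)/4.344245 = 1.541473
contact ratio ≈ 1.5415

1.5415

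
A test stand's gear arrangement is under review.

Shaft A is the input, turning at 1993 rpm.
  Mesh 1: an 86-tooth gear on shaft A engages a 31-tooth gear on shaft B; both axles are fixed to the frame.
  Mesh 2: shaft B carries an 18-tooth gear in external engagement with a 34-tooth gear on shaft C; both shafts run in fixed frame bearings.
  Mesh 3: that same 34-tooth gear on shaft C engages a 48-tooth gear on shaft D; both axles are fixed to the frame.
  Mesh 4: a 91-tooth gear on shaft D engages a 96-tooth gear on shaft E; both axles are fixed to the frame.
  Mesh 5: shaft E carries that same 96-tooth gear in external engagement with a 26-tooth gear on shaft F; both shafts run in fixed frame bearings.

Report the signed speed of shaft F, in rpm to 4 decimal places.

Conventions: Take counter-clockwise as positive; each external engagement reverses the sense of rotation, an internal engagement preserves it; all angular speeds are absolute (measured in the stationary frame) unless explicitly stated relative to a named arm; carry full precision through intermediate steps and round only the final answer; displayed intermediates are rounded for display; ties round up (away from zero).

-7256.7702 rpm

topology: fixed-axis compound train — 5 meshes, A→F
mesh 1 [86T→31T]: ω = 1993.0000×86/31 = 5528.9677 rpm, sense flips to −
mesh 2 [18T→34T]: ω = 5528.9677×18/34 = 2927.1006 rpm, sense flips to +
mesh 3 [34T→48T]: ω = 2927.1006×34/48 = 2073.3629 rpm, sense flips to −
mesh 4 [91T→96T]: ω = 2073.3629×91/96 = 1965.3753 rpm, sense flips to +
mesh 5 [96T→26T]: ω = 1965.3753×96/26 = 7256.7702 rpm, sense flips to −
signed output speed = -7256.7702 rpm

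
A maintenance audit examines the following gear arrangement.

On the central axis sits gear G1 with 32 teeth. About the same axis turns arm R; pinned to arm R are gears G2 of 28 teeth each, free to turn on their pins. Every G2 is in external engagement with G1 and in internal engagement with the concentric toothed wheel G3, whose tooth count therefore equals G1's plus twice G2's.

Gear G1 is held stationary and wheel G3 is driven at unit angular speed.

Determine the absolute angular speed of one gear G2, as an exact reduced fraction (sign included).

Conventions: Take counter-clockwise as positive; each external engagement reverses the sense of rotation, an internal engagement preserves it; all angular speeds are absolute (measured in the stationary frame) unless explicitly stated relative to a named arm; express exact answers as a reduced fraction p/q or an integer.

recognized (axles ride arm R): planetary set, 32/28/88 teeth
ring teeth: 32 + 2·28 = 88
32(ω_sun−ω_arm) = −88(ω_ring−ω_arm),  ω_sun = 0, ω_ring = 1
32(0−ω_arm) = −88(1−ω_arm)  ⇒  120·ω_arm = 88  ⇒  ω_arm = 11/15
sun–planet mesh: 32·(0−11/15) = −28·(ω_p−ω_arm)  ⇒  ω_p−ω_arm = 88/105
ω_p = 11/15 + 88/105 = 11/7
exact speed ratio = 11/7

11/7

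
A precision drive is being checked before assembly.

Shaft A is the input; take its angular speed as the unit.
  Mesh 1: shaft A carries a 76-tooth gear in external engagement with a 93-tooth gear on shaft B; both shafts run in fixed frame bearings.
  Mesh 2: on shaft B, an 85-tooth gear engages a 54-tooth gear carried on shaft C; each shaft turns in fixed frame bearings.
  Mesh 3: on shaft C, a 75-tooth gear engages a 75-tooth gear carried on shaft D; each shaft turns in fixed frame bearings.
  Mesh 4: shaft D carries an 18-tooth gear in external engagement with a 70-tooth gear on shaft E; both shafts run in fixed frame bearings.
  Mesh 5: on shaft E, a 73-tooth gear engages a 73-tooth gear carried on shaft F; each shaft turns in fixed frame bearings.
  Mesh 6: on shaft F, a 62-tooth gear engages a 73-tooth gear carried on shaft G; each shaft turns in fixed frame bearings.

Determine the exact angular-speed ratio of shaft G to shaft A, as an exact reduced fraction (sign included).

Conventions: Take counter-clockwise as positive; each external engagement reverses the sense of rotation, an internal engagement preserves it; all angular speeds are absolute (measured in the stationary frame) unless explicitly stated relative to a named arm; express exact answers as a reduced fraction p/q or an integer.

class = fixed-axis compound train [6 meshes; 6 ratios multiply, 6 sense flips]
mesh 1 [76T→93T]: running ratio 76/93, sense −
mesh 2 [85T→54T]: running ratio 3230/2511, sense +
mesh 3 [75T→75T]: running ratio 3230/2511, sense −
mesh 4 [18T→70T]: running ratio 646/1953, sense +
mesh 5 [73T→73T]: running ratio 646/1953, sense −
mesh 6 [62T→73T]: running ratio 1292/4599, sense +
ω_out/ω_in = 1292/4599

1292/4599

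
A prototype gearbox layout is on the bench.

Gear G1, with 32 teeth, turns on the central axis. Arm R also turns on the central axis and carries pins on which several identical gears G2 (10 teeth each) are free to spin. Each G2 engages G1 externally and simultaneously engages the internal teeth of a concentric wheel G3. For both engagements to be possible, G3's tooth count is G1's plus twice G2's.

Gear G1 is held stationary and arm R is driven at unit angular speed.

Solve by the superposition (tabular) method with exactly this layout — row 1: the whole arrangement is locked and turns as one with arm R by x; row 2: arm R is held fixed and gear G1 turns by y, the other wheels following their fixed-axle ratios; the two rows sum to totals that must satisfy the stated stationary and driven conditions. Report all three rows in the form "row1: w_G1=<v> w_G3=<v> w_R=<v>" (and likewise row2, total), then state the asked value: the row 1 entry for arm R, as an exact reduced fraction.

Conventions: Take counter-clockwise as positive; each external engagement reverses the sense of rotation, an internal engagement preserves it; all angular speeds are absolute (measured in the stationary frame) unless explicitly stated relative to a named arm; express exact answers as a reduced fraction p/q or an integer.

row1: w_G1=1 w_G3=1 w_R=1
row2: w_G1=-1 w_G3=8/13 w_R=0
total: w_G1=0 w_G3=21/13 w_R=1
asked value: 1

class = planetary set [G3 = 32+2·10 = 52; Willis about the carrier]
row 1 — lock + rotate with arm: ω_sun = ω_ring = ω_arm = x
row 2 (arm held, sun turns y): ω_ring = −(32/52)·y, ω_arm = 0
boundary: total ω_sun = x + y = 0 and total ω_arm = x = 1  ⇒  y = -1, x = 1
row 2 ring = −(32/52)·(-1) = 8/13
totals (row 1 + row 2): sun 1 + (-1) = 0, ring 1 + 8/13 = 21/13, arm 1 + 0 = 1
asked cell (row1, arm) = 1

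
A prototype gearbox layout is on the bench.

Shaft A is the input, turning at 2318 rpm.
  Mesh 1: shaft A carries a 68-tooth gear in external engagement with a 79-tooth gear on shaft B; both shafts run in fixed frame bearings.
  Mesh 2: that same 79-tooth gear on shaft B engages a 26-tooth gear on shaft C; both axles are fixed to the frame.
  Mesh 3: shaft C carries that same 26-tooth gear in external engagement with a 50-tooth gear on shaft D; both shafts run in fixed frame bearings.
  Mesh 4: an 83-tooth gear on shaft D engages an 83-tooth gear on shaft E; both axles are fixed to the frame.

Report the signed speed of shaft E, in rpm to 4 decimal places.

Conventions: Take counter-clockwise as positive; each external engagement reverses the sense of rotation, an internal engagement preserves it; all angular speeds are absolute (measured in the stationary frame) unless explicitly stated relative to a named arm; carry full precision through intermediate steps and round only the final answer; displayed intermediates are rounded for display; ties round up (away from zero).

recognized (5 fixed axles, 4 meshes): fixed-axis compound train
mesh 1 [68T→79T]: ω = 2318.0000×68/79 = 1995.2405 rpm, sense flips to −
mesh 2 [79T→26T]: ω = 1995.2405×79/26 = 6062.4615 rpm, sense flips to +
mesh 3 [26T→50T]: ω = 6062.4615×26/50 = 3152.4800 rpm, sense flips to −
mesh 4 [83T→83T]: ω = 3152.4800×83/83 = 3152.4800 rpm, sense flips to +
signed output speed = +3152.4800 rpm

+3152.4800 rpm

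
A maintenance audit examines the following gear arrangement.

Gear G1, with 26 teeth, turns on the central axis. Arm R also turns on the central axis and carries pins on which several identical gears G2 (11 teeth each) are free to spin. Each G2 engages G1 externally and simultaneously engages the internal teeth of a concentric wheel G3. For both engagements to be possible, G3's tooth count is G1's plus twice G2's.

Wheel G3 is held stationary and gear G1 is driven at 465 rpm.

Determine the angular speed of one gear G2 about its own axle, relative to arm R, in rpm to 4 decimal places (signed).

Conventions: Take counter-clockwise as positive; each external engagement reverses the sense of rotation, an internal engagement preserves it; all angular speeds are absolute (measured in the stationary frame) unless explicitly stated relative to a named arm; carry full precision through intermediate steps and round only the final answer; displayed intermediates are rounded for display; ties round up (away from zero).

-712.9238 rpm

topology: planetary set — G1 26T / G2 11T / G3 48T, arm = carrier (Willis)
normalise by the input: solve with ω_sun = 1, then scale by 465 rpm
ring teeth: 26 + 2·11 = 48
26(ω_sun−ω_arm) = −48(ω_ring−ω_arm),  ω_ring = 0, ω_sun = 1
26(1−ω_arm) = −48(0−ω_arm)  ⇒  74·ω_arm = 26  ⇒  ω_arm = 13/37
sun–planet mesh: 26·(1−13/37) = −11·(ω_p−ω_arm)  ⇒  ω_p−ω_arm = -624/407
scale: ω_p−ω_arm = -624/407 × 465 rpm = -712.9238 rpm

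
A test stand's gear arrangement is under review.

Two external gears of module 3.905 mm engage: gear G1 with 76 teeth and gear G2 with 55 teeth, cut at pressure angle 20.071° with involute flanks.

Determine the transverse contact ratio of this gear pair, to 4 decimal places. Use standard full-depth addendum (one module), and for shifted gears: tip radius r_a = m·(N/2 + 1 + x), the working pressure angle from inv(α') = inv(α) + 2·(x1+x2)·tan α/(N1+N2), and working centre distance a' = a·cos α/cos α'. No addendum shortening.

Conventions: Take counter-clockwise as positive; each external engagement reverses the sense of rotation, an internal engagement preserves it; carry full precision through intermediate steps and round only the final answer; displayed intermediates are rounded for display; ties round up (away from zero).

1.7908

single-mesh involute tooth geometry (76T engaging 55T at module 3.905)
base radii: r_b1 = 139.377989, r_b2 = 100.865650
tip radii: r_a1 = 152.295000, r_a2 = 111.292500
no profile shift: α' = α, a' = a
action lengths: √(r_a1²−r_b1²) = 61.380315, √(r_a2²−r_b2²) = 47.033405
base pitch p_b = π·m·cos α = 11.522865
CR = (61.380315 + 47.033405 − 255.777500·sin 20.07100°)/11.522865 = 1.790778
contact ratio ≈ 1.7908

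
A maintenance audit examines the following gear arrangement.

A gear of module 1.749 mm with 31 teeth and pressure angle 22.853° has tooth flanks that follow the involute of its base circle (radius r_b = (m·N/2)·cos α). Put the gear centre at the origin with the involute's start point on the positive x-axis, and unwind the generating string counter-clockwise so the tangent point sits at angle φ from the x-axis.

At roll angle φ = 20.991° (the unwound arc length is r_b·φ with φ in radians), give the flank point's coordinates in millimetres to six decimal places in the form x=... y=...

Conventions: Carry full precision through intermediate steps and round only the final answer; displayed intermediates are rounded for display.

single-mesh involute tooth geometry (31T wheel at module 1.749)
pitch radius r_p = m·N/2 = 1.749·31/2 = 27.109500
base radius r_b = r_p·cos α = 27.109500·cos 22.853° = 24.981521
roll angle φ = 20.991° = 0.36636206 rad
x = r_b·(cos φ + φ·sin φ) = 26.602207
y = r_b·(sin φ − φ·cos φ) = 0.404007

x=26.602207 y=0.404007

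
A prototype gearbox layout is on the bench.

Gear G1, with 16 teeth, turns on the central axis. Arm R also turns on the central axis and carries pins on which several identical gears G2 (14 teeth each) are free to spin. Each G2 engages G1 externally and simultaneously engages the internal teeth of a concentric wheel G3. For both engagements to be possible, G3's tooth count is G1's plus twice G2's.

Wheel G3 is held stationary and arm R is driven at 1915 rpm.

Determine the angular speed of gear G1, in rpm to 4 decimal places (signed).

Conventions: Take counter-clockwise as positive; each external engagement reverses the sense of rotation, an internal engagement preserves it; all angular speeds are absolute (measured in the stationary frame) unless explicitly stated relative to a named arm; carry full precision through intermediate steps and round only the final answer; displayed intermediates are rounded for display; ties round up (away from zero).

+7181.2500 rpm

topology: planetary set — G1 16T / G2 14T / G3 44T, arm = carrier (Willis)
normalise by the input: solve with ω_arm = 1, then scale by 1915 rpm
ring teeth: 16 + 2·14 = 44
16(ω_sun−ω_arm) = −44(ω_ring−ω_arm),  ω_ring = 0, ω_arm = 1
ω_sun = 1 − (44/16)(0−1) = 15/4
scale: ω_sun = 15/4 × 1915 rpm = +7181.2500 rpm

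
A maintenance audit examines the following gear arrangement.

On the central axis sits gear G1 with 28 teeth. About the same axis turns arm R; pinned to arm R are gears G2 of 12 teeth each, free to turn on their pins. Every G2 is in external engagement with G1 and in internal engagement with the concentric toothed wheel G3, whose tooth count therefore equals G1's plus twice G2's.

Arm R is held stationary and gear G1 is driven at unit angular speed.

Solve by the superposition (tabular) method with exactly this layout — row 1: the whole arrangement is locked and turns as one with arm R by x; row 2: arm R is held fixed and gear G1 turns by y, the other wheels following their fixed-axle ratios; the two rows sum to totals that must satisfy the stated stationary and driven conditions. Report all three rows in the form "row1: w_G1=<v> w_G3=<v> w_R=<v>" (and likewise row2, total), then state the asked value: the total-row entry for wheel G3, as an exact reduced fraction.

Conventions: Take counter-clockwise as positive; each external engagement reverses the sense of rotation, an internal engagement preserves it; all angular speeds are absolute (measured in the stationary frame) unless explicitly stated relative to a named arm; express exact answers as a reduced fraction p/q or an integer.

recognized (axles ride arm R): planetary set, 28/12/52 teeth
row 1: whole set turns with the arm by x
row 2 — arm fixed, fixed-axis ratios: sun y, ring −(28/52)·y, arm 0
boundary: total ω_arm = x = 0 and total ω_sun = x + y = 1  ⇒  y = 1, x = 0
row 2 ring = −(28/52)·1 = -7/13
totals (row 1 + row 2): sun 0 + 1 = 1, ring 0 + (-7/13) = -7/13, arm 0 + 0 = 0
asked cell (total, ring) = -7/13

row1: w_G1=0 w_G3=0 w_R=0
row2: w_G1=1 w_G3=-7/13 w_R=0
total: w_G1=1 w_G3=-7/13 w_R=0
asked value: -7/13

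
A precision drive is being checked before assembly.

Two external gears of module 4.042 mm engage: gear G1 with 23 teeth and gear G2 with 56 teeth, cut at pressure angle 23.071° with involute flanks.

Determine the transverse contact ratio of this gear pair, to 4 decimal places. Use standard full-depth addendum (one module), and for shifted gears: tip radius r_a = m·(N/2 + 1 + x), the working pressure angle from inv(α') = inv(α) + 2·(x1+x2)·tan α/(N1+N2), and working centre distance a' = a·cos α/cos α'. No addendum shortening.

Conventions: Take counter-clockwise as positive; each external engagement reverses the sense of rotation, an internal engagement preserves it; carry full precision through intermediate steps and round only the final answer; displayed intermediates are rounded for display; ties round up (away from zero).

topology: single-mesh involute geometry — m = 4.042, 23T/56T pair
base radii: r_b1 = 42.765288, r_b2 = 104.124179
tip radii: r_a1 = 50.525000, r_a2 = 117.218000
no profile shift: α' = α, a' = a
action lengths: √(r_a1²−r_b1²) = 26.905497, √(r_a2²−r_b2²) = 53.835071
base pitch p_b = π·m·cos α = 11.682706
CR = (26.905497 + 53.835071 − 159.659000·sin 23.07100°)/11.682706 = 1.555698
contact ratio ≈ 1.5557

1.5557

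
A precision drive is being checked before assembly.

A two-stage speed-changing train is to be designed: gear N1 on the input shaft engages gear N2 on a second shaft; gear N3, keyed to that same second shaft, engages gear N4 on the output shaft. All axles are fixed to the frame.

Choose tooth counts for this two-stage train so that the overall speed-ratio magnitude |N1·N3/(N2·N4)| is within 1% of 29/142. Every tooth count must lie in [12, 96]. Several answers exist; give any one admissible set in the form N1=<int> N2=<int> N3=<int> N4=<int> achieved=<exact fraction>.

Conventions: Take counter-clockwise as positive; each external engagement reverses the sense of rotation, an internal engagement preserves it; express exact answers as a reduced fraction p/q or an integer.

topology: fixed-axis compound train — 2 stages, target 29/142
target = 29/142 in lowest terms: an exact hit needs N1·N3 = k·29 and N2·N4 = k·142 for one integer k, every count in [12, 96]; additionally prefer no 1:1 stage (N1 ≠ N2, N3 ≠ N4)
k = 1…11: no 1:1-free in-range split of k·29 and k·142 into factor pairs; take k = 12
k = 12: N1·N3 = 348 = 12·29, N2·N4 = 1704 = 24·71
achieved = 12·29/(24·71) = 29/142; |achieved − target| = 0 ≤ 29/14200 ✓

N1=12 N2=24 N3=29 N4=71 achieved=29/142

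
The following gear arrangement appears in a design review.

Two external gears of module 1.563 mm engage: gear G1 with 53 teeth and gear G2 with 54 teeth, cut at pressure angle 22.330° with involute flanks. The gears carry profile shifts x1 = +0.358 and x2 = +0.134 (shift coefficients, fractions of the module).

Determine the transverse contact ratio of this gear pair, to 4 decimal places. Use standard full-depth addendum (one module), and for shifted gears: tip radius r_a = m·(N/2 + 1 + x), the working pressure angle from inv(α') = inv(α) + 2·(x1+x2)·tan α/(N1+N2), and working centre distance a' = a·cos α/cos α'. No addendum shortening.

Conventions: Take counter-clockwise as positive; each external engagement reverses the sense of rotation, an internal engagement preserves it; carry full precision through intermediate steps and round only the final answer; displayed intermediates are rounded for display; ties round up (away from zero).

topology: single-mesh involute geometry — m = 1.563, 53T/54T pair
base radii: r_b1 = 38.313489, r_b2 = 39.036385
tip radii: r_a1 = 43.542054, r_a2 = 43.973442
inv(α') = inv(22.330°) + 2·(+0.358+0.134)·tan α/(53+54) = 0.02478696  ⇒  α' = 23.53840°
a' = a·cos α / cos α' = 83.6205·cos 22.330°/cos 23.53840° = 84.370091
action lengths: √(r_a1²−r_b1²) = 20.687847, √(r_a2²−r_b2²) = 20.244116
base pitch p_b = π·m·cos α = 4.542090
CR = (20.687847 + 20.244116 − 84.370091·sin 23.53840°)/4.542090 = 1.593454
contact ratio ≈ 1.5935

1.5935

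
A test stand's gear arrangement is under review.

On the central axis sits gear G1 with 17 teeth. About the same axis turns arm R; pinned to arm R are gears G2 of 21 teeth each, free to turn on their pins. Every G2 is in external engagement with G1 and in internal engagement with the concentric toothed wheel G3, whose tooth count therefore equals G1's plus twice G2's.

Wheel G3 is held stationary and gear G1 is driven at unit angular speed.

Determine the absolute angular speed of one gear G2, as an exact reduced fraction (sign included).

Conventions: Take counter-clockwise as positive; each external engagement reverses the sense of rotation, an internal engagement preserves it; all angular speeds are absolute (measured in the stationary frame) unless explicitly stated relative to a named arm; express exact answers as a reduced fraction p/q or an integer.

-17/42

class = planetary set [G3 = 17+2·21 = 59; Willis about the carrier]
ring teeth: 17 + 2·21 = 59
17(ω_sun−ω_arm) = −59(ω_ring−ω_arm),  ω_ring = 0, ω_sun = 1
17(1−ω_arm) = −59(0−ω_arm)  ⇒  76·ω_arm = 17  ⇒  ω_arm = 17/76
sun–planet mesh: 17·(1−17/76) = −21·(ω_p−ω_arm)  ⇒  ω_p−ω_arm = -1003/1596
ω_p = 17/76 − 1003/1596 = -17/42
exact speed ratio = -17/42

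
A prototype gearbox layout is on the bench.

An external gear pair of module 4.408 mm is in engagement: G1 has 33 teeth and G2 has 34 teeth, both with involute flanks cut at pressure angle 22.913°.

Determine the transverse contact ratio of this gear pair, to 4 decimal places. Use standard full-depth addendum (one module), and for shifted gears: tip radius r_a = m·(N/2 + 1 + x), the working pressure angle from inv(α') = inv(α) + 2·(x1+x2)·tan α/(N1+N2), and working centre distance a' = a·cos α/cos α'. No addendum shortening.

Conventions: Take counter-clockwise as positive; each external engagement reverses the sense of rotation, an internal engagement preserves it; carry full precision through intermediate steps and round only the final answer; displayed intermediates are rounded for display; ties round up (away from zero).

1.5587

recognized (one external pair, fixed centres): single-mesh tooth geometry, m = 4.408, N1 = 33, N2 = 34
base radii: r_b1 = 66.993234, r_b2 = 69.023332
tip radii: r_a1 = 77.140000, r_a2 = 79.344000
no profile shift: α' = α, a' = a
action lengths: √(r_a1²−r_b1²) = 38.242466, √(r_a2²−r_b2²) = 39.131190
base pitch p_b = π·m·cos α = 12.755482
CR = (38.242466 + 39.131190 − 147.668000·sin 22.91300°)/12.755482 = 1.558674
contact ratio ≈ 1.5587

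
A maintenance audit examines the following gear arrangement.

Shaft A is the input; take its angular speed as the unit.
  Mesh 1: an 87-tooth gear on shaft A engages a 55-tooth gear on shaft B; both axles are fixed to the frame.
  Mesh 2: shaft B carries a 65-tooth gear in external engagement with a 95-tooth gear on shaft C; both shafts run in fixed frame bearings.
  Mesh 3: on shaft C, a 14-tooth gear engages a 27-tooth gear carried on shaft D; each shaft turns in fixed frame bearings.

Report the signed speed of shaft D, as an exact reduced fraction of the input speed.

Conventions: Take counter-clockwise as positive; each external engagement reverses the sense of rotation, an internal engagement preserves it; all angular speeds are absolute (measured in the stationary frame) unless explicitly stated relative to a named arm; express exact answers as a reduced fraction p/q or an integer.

3-mesh fixed-axis compound train (all bearings frame-fixed)
mesh 1 [87T→55T]: |ω|/ω_in = 1×87/55 = 87/55, sense flips to −
mesh 2 [65T→95T]: |ω|/ω_in = (87/55)×65/95 = 1131/1045, sense flips to +
mesh 3 [14T→27T]: |ω|/ω_in = (1131/1045)×14/27 = 5278/9405, sense flips to −
signed output speed (× input speed) = -5278/9405

-5278/9405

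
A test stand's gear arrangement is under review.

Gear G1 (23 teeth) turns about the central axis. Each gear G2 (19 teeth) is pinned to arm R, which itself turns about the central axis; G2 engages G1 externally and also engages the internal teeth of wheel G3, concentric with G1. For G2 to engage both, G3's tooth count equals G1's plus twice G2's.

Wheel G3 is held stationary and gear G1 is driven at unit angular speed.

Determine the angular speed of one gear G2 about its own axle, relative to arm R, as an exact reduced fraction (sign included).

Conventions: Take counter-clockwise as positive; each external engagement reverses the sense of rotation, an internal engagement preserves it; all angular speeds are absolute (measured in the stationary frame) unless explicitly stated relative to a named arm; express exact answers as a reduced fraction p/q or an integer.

recognized (axles ride arm R): planetary set, 23/19/61 teeth
ring teeth: 23 + 2·19 = 61
23(ω_sun−ω_arm) = −61(ω_ring−ω_arm),  ω_ring = 0, ω_sun = 1
23(1−ω_arm) = −61(0−ω_arm)  ⇒  84·ω_arm = 23  ⇒  ω_arm = 23/84
sun–planet mesh: 23·(1−23/84) = −19·(ω_p−ω_arm)  ⇒  ω_p−ω_arm = -1403/1596
exact speed ratio = -1403/1596

-1403/1596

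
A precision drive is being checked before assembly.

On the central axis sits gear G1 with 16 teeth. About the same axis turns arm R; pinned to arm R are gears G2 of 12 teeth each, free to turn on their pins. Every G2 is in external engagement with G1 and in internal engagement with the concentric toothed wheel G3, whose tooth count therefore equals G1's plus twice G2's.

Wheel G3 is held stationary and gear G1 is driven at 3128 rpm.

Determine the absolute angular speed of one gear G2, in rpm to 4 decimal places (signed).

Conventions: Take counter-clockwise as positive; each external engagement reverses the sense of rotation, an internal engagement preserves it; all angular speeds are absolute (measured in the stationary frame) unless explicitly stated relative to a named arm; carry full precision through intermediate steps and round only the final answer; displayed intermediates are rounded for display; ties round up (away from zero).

-2085.3333 rpm

recognized (axles ride arm R): planetary set, 16/12/40 teeth
normalise by the input: solve with ω_sun = 1, then scale by 3128 rpm
ring teeth: 16 + 2·12 = 40
16(ω_sun−ω_arm) = −40(ω_ring−ω_arm),  ω_ring = 0, ω_sun = 1
16(1−ω_arm) = −40(0−ω_arm)  ⇒  56·ω_arm = 16  ⇒  ω_arm = 2/7
sun–planet mesh: 16·(1−2/7) = −12·(ω_p−ω_arm)  ⇒  ω_p−ω_arm = -20/21
ω_p = 2/7 − 20/21 = -2/3
scale: ω_p = -2/3 × 3128 rpm = -2085.3333 rpm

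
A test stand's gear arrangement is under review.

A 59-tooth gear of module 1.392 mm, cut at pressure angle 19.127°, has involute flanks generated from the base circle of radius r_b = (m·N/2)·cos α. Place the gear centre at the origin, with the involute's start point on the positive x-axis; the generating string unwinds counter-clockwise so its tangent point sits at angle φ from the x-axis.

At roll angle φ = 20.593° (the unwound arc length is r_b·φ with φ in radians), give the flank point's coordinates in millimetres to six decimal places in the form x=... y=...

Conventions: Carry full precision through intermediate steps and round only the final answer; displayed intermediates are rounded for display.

single-mesh involute tooth geometry (59T wheel at module 1.392)
pitch radius r_p = m·N/2 = 1.392·59/2 = 41.064000
base radius r_b = r_p·cos α = 41.064000·cos 19.127° = 38.797046
roll angle φ = 20.593° = 0.35941565 rad
x = r_b·(cos φ + φ·sin φ) = 41.222591
y = r_b·(sin φ − φ·cos φ) = 0.592718

x=41.222591 y=0.592718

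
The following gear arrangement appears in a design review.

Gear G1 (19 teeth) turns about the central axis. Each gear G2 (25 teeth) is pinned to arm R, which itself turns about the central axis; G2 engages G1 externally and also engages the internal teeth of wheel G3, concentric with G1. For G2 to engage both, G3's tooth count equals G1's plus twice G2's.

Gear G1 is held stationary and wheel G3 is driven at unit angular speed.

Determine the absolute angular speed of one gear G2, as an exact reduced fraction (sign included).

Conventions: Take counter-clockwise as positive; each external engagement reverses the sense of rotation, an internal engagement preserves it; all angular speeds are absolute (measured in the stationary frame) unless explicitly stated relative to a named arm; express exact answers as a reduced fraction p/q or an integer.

recognized (axles ride arm R): planetary set, 19/25/69 teeth
ring teeth: 19 + 2·25 = 69
19(ω_sun−ω_arm) = −69(ω_ring−ω_arm),  ω_sun = 0, ω_ring = 1
19(0−ω_arm) = −69(1−ω_arm)  ⇒  88·ω_arm = 69  ⇒  ω_arm = 69/88
sun–planet mesh: 19·(0−69/88) = −25·(ω_p−ω_arm)  ⇒  ω_p−ω_arm = 1311/2200
ω_p = 69/88 + 1311/2200 = 69/50
exact speed ratio = 69/50

69/50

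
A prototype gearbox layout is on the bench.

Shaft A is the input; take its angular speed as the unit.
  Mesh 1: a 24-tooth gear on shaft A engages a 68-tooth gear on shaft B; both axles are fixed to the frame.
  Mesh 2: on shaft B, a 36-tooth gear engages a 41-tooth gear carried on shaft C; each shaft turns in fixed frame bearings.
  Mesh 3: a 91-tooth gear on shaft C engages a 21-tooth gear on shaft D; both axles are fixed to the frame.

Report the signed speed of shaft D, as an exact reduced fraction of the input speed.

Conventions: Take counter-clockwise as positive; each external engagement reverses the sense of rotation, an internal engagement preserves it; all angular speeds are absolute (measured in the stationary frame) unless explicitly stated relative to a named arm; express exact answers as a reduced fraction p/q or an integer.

-936/697

3-mesh fixed-axis compound train (all bearings frame-fixed)
mesh 1 [24T→68T]: |ω|/ω_in = 1×24/68 = 6/17, sense flips to −
mesh 2 [36T→41T]: |ω|/ω_in = (6/17)×36/41 = 216/697, sense flips to +
mesh 3 [91T→21T]: |ω|/ω_in = (216/697)×91/21 = 936/697, sense flips to −
signed output speed (× input speed) = -936/697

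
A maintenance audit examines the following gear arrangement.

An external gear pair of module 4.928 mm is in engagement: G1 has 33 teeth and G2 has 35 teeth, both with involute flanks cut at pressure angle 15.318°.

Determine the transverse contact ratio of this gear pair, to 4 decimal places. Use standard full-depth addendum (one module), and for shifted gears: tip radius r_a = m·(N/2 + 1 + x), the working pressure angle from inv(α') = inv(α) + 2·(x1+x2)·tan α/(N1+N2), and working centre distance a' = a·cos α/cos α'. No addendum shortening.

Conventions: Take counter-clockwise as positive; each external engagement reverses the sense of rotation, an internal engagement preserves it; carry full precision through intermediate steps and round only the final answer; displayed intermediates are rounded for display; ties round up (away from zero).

1.9382

single-mesh involute tooth geometry (33T engaging 35T at module 4.928)
base radii: r_b1 = 78.423348, r_b2 = 83.176279
tip radii: r_a1 = 86.240000, r_a2 = 91.168000
no profile shift: α' = α, a' = a
action lengths: √(r_a1²−r_b1²) = 35.876399, √(r_a2²−r_b2²) = 37.327080
base pitch p_b = π·m·cos α = 14.931771
CR = (35.876399 + 37.327080 − 167.552000·sin 15.31800°)/14.931771 = 1.938166
contact ratio ≈ 1.9382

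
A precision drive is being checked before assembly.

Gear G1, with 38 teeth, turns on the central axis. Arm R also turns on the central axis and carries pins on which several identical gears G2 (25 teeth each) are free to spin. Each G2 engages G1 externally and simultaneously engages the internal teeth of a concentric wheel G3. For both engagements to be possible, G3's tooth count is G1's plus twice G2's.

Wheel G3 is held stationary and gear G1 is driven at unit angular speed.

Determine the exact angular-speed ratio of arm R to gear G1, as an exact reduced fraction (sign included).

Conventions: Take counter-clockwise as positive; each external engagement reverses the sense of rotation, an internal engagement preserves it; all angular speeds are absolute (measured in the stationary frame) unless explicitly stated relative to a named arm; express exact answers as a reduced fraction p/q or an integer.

19/63

class = planetary set [G3 = 38+2·25 = 88; Willis about the carrier]
ring teeth: 38 + 2·25 = 88
38(ω_sun−ω_arm) = −88(ω_ring−ω_arm),  ω_ring = 0, ω_sun = 1
38(1−ω_arm) = −88(0−ω_arm)  ⇒  126·ω_arm = 38  ⇒  ω_arm = 19/63
ω_out/ω_in = 19/63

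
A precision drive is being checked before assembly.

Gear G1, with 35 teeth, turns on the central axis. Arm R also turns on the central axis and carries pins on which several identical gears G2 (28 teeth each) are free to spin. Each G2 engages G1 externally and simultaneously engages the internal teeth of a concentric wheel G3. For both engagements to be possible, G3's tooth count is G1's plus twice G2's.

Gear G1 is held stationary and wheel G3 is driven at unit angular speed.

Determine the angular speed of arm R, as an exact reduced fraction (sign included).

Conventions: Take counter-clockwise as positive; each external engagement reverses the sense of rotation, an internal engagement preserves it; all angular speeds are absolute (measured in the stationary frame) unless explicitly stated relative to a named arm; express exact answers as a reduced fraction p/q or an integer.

topology: planetary set — G1 35T / G2 28T / G3 91T, arm = carrier (Willis)
ring teeth: 35 + 2·28 = 91
35(ω_sun−ω_arm) = −91(ω_ring−ω_arm),  ω_sun = 0, ω_ring = 1
35(0−ω_arm) = −91(1−ω_arm)  ⇒  126·ω_arm = 91  ⇒  ω_arm = 13/18
exact speed ratio = 13/18

13/18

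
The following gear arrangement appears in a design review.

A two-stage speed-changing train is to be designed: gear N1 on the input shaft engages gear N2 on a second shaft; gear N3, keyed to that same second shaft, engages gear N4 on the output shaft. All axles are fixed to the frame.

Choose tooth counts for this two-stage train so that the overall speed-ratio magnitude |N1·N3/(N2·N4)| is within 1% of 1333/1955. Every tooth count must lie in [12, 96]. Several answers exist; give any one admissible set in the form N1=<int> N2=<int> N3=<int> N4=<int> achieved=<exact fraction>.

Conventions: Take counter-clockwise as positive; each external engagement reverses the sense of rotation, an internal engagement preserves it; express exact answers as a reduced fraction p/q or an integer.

class = fixed-axis compound train [2-stage, 1333/1955 wanted]
target = 1333/1955 in lowest terms: an exact hit needs N1·N3 = k·1333 and N2·N4 = k·1955 for one integer k, every count in [12, 96]; additionally prefer no 1:1 stage (N1 ≠ N2, N3 ≠ N4)
k = 1: N1·N3 = 1333 = 31·43, N2·N4 = 1955 = 23·85
achieved = 31·43/(23·85) = 1333/1955; |achieved − target| = 0 ≤ 1333/195500 ✓

N1=31 N2=23 N3=43 N4=85 achieved=1333/1955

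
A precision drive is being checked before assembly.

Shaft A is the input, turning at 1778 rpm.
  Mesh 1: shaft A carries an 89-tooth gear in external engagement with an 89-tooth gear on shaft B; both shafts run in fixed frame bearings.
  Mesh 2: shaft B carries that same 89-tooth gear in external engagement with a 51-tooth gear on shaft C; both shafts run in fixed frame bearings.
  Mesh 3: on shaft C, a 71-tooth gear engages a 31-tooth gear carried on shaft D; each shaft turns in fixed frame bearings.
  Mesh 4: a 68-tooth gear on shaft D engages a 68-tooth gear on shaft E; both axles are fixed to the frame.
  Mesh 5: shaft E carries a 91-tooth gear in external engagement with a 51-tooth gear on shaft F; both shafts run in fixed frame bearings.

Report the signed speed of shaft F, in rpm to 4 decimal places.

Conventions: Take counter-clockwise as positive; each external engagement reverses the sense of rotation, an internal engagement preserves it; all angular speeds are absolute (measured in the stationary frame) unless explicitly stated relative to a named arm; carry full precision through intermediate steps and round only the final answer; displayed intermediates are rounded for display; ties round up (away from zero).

-12680.0060 rpm

topology: fixed-axis compound train — 5 meshes, A→F
mesh 1 [89T→89T]: ω = 1778.0000×89/89 = 1778.0000 rpm, sense flips to −
mesh 2 [89T→51T]: ω = 1778.0000×89/51 = 3102.7843 rpm, sense flips to +
mesh 3 [71T→31T]: ω = 3102.7843×71/31 = 7106.3770 rpm, sense flips to −
mesh 4 [68T→68T]: ω = 7106.3770×68/68 = 7106.3770 rpm, sense flips to +
mesh 5 [91T→51T]: ω = 7106.3770×91/51 = 12680.0060 rpm, sense flips to −
signed output speed = -12680.0060 rpm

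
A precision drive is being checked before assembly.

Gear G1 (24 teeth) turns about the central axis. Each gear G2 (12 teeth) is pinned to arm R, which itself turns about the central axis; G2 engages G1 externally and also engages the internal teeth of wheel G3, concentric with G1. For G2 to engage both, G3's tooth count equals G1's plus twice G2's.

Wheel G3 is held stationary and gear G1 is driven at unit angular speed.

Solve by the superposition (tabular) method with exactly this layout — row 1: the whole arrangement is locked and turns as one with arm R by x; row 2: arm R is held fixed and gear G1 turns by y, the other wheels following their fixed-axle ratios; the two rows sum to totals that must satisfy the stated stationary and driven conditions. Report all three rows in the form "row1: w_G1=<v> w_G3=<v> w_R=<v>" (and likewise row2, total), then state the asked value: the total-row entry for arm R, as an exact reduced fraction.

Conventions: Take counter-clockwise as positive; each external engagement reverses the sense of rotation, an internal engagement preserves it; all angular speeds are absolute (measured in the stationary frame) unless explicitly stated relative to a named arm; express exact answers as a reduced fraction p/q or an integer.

row1: w_G1=1/3 w_G3=1/3 w_R=1/3
row2: w_G1=2/3 w_G3=-1/3 w_R=0
total: w_G1=1 w_G3=0 w_R=1/3
asked value: 1/3

recognized (axles ride arm R): planetary set, 24/12/48 teeth
superposition row 1 [locked train]: every member turns x
row 2: sun turns y, ring = −(24/48)·y, arm 0
boundary: total ω_ring = x − (24/48)·y = 0 and total ω_sun = x + y = 1  ⇒  y = 2/3, x = 1/3
row 2 ring = −(24/48)·2/3 = -1/3
totals (row 1 + row 2): sun 1/3 + 2/3 = 1, ring 1/3 + (-1/3) = 0, arm 1/3 + 0 = 1/3
asked cell (total, arm) = 1/3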